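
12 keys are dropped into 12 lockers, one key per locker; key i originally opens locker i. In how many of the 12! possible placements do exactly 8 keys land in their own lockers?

Choose which 8 of the 12 are fixed: C(12,8) = 495.
The other 4 form a derangement: !4 = 9.
Total: 495 × 9 = 4455.

4455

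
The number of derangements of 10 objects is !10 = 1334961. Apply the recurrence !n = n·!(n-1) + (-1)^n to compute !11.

!11 = 11·1334961 - 1 = 14684570.

14684570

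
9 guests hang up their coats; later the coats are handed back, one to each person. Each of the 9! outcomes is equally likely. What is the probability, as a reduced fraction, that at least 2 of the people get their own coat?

95887/362880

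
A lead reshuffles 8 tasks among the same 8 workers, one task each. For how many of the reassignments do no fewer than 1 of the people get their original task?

# with exactly i fixed is C(8,i)·!(8-i); sum over i=1..8:
  i=1: C(8,1)·!7 = 8·1854 = 14832
  i=2: C(8,2)·!6 = 28·265 = 7420
  i=3: C(8,3)·!5 = 56·44 = 2464
  i=4: C(8,4)·!4 = 70·9 = 630
  i=5: C(8,5)·!3 = 56·2 = 112
  i=6: C(8,6)·!2 = 28·1 = 28
  i=7: C(8,7)·!1 = 8·0 = 0
  i=8: C(8,8)·!0 = 1·1 = 1
Total = 25487.

25487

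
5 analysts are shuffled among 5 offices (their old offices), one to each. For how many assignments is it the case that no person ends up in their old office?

44

The number of derangements of 5 is !5 = Σ_{k=0}^{5} (-1)^k·5!/k!
= 5! - 5!/1! + 5!/2! - 5!/3! + 5!/4! - 5!/5!
= 120 - 120 + 60 - 20 + 5 - 1
= 44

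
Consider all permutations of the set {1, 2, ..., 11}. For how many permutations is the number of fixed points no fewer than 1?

Sum C(11,i)·!(11-i) for i = 1..11:
  i=1: C(11,1)·!10 = 11·1334961 = 14684571
  i=2: C(11,2)·!9 = 55·133496 = 7342280
  i=3: C(11,3)·!8 = 165·14833 = 2447445
  i=4: C(11,4)·!7 = 330·1854 = 611820
  i=5: C(11,5)·!6 = 462·265 = 122430
  i=6: C(11,6)·!5 = 462·44 = 20328
  i=7: C(11,7)·!4 = 330·9 = 2970
  i=8: C(11,8)·!3 = 165·2 = 330
  i=9: C(11,9)·!2 = 55·1 = 55
  i=10: C(11,10)·!1 = 11·0 = 0
  i=11: C(11,11)·!0 = 1·1 = 1
Total = 25232230.

25232230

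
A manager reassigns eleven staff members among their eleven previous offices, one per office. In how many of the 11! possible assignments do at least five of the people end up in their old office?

146114

Sum C(11,i)·!(11-i) for i = 5..11:
  i=5: C(11,5)·!6 = 462·265 = 122430
  i=6: C(11,6)·!5 = 462·44 = 20328
  i=7: C(11,7)·!4 = 330·9 = 2970
  i=8: C(11,8)·!3 = 165·2 = 330
  i=9: C(11,9)·!2 = 55·1 = 55
  i=10: C(11,10)·!1 = 11·0 = 0
  i=11: C(11,11)·!0 = 1·1 = 1
Total = 146114.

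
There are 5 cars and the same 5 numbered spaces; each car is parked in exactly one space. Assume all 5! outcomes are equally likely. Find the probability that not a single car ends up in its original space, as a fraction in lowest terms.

Favorable outcomes: !5 = 44.
Total outcomes: 5! = 120.
Probability = 44/120 = 11/30.

11/30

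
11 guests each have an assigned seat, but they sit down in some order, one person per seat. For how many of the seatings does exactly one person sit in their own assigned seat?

Choose which one of the 11 is fixed: C(11,1) = 11.
The other 10 form a derangement: !10 = 1334961.
Total: 11 × 1334961 = 14684571.

14684571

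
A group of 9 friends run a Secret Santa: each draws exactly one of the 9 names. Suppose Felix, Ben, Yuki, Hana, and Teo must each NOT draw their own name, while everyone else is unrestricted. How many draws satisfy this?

Inclusion-exclusion on the 5 forbidden self-matches:
Σ_{j=0}^{5} (-1)^j C(5,j)(9-j)!
= C(5,0)·9! - C(5,1)·8! + C(5,2)·7! - C(5,3)·6! + C(5,4)·5! - C(5,5)·4!
= 362880 - 201600 + 50400 - 7200 + 600 - 24
= 205056

205056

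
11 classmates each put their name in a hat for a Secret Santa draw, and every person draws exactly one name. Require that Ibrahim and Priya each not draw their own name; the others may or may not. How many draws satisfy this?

33022080

Let A_j be the event that the j-th constrained one is fixed. By inclusion-exclusion over the 2 events:
Σ_{j=0}^{2} (-1)^j C(2,j)(11-j)!
= C(2,0)·11! - C(2,1)·10! + C(2,2)·9!
= 39916800 - 7257600 + 362880
= 33022080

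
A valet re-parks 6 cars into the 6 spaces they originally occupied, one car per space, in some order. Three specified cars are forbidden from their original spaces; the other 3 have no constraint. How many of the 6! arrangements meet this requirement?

426

Inclusion-exclusion on the 3 forbidden self-matches:
Σ_{j=0}^{3} (-1)^j C(3,j)(6-j)!
= C(3,0)·6! - C(3,1)·5! + C(3,2)·4! - C(3,3)·3!
= 720 - 360 + 72 - 6
= 426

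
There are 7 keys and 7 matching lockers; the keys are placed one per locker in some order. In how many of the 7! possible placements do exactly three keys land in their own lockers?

315

Choose which 3 of the 7 are fixed: C(7,3) = 35.
The remaining 4 must be deranged: !4 = 9.
Total: 35 × 9 = 315.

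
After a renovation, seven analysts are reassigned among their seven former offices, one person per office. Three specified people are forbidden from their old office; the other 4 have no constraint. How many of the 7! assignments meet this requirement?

Inclusion-exclusion on the 3 forbidden self-matches:
Σ_{j=0}^{3} (-1)^j C(3,j)(7-j)!
= C(3,0)·7! - C(3,1)·6! + C(3,2)·5! - C(3,3)·4!
= 5040 - 2160 + 360 - 24
= 3216

3216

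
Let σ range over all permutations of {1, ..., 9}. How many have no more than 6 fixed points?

362843

# with exactly i fixed is C(9,i)·!(9-i); sum over i=0..6:
  i=0: C(9,0)·!9 = 1·133496 = 133496
  i=1: C(9,1)·!8 = 9·14833 = 133497
  i=2: C(9,2)·!7 = 36·1854 = 66744
  i=3: C(9,3)·!6 = 84·265 = 22260
  i=4: C(9,4)·!5 = 126·44 = 5544
  i=5: C(9,5)·!4 = 126·9 = 1134
  i=6: C(9,6)·!3 = 84·2 = 168
Total = 362843.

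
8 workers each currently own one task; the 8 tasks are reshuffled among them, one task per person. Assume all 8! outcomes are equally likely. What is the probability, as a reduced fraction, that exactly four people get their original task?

1/64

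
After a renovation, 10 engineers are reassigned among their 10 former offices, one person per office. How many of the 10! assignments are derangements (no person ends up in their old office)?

The number of derangements of 10 is !10 = Σ_{k=0}^{10} (-1)^k·10!/k!
= 10! - 10!/1! + 10!/2! - 10!/3! + 10!/4! - 10!/5! + 10!/6! - 10!/7! + 10!/8! - 10!/9! + 10!/10!
= 3628800 - 3628800 + 1814400 - 604800 + 151200 - 30240 + 5040 - 720 + 90 - 10 + 1
= 1334961

1334961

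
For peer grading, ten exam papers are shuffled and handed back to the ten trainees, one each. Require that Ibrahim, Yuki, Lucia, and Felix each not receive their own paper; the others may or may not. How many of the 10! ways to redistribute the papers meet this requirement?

Inclusion-exclusion on the 4 forbidden self-matches:
Σ_{j=0}^{4} (-1)^j C(4,j)(10-j)!
= C(4,0)·10! - C(4,1)·9! + C(4,2)·8! - C(4,3)·7! + C(4,4)·6!
= 3628800 - 1451520 + 241920 - 20160 + 720
= 2399760

2399760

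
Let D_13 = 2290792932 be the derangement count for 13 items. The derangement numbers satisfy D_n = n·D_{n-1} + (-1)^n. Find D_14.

D_14 = 14·2290792932 + 1 = 32071101049.

32071101049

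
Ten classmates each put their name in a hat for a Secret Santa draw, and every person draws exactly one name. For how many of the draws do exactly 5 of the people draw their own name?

Choose which 5 of the 10 are fixed: C(10,5) = 252.
The remaining 5 must be deranged: !5 = 44.
Total: 252 × 44 = 11088.

11088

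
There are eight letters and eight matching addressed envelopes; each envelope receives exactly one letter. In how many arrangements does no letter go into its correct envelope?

14833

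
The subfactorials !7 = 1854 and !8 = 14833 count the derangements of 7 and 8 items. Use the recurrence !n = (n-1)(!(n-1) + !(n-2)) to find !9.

133496

!9 = (9-1)·(!8 + !7) = 8·(14833 + 1854) = 8·16687 = 133496.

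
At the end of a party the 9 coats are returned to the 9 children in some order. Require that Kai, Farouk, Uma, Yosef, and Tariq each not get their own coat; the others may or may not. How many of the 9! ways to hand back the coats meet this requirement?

205056

Inclusion-exclusion on the 5 forbidden self-matches:
Σ_{j=0}^{5} (-1)^j C(5,j)(9-j)!
= C(5,0)·9! - C(5,1)·8! + C(5,2)·7! - C(5,3)·6! + C(5,4)·5! - C(5,5)·4!
= 362880 - 201600 + 50400 - 7200 + 600 - 24
= 205056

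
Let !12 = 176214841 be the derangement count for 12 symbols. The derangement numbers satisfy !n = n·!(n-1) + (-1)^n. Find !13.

!13 = 13·176214841 - 1 = 2290792932.

2290792932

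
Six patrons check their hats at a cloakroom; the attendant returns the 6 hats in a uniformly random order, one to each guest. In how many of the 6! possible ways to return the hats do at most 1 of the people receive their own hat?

# with exactly i fixed is C(6,i)·!(6-i); sum over i=0..1:
  i=0: C(6,0)·!6 = 1·265 = 265
  i=1: C(6,1)·!5 = 6·44 = 264
Total = 529.

529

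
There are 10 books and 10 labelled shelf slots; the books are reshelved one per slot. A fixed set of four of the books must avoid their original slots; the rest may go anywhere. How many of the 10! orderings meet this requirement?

Inclusion-exclusion on the 4 forbidden self-matches:
Σ_{j=0}^{4} (-1)^j C(4,j)(10-j)!
= C(4,0)·10! - C(4,1)·9! + C(4,2)·8! - C(4,3)·7! + C(4,4)·6!
= 3628800 - 1451520 + 241920 - 20160 + 720
= 2399760

2399760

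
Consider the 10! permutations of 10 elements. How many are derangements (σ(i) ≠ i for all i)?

By inclusion-exclusion, !10 = Σ (-1)^k · 10!/k! for k=0..10
= 10! - 10!/1! + 10!/2! - 10!/3! + 10!/4! - 10!/5! + 10!/6! - 10!/7! + 10!/8! - 10!/9! + 10!/10!
= 3628800 - 3628800 + 1814400 - 604800 + 151200 - 30240 + 5040 - 720 + 90 - 10 + 1
= 1334961

1334961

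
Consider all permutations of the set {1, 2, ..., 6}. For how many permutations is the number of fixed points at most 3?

704

# with exactly i fixed is C(6,i)·!(6-i); sum over i=0..3:
  i=0: C(6,0)·!6 = 1·265 = 265
  i=1: C(6,1)·!5 = 6·44 = 264
  i=2: C(6,2)·!4 = 15·9 = 135
  i=3: C(6,3)·!3 = 20·2 = 40
Total = 704.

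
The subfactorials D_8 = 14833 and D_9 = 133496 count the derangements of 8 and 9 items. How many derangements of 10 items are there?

1334961

D_10 = (10-1)·(D_9 + D_8) = 9·(133496 + 14833) = 9·148329 = 1334961.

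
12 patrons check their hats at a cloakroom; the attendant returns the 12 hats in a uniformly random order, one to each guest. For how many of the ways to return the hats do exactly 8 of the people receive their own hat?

4455

Choose which 8 of the 12 are fixed: C(12,8) = 495.
The other 4 form a derangement: !4 = 9.
Total: 495 × 9 = 4455.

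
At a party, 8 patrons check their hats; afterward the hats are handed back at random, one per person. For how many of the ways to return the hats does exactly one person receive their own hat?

14832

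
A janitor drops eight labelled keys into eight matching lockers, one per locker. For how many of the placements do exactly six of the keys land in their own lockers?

Pick the 6 fixed positions: C(8,6) = 28 ways.
The other 2 form a derangement: !2 = 1.
Total: 28 × 1 = 28.

28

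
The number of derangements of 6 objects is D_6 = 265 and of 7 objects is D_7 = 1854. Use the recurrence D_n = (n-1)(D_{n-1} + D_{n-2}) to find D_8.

14833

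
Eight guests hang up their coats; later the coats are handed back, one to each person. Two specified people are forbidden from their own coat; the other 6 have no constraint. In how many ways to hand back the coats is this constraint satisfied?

30960

Inclusion-exclusion on the 2 forbidden self-matches:
Σ_{j=0}^{2} (-1)^j C(2,j)(8-j)!
= C(2,0)·8! - C(2,1)·7! + C(2,2)·6!
= 40320 - 10080 + 720
= 30960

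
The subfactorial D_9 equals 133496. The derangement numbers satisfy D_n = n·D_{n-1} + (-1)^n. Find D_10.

D_10 = 10·133496 + 1 = 1334961.

1334961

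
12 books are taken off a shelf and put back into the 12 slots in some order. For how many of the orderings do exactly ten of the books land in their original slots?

66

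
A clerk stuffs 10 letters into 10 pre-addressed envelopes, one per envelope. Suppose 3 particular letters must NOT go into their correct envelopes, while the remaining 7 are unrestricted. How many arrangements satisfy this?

Let A_j be the event that the j-th constrained one is fixed. By inclusion-exclusion over the 3 events:
Σ_{j=0}^{3} (-1)^j C(3,j)(10-j)!
= C(3,0)·10! - C(3,1)·9! + C(3,2)·8! - C(3,3)·7!
= 3628800 - 1088640 + 120960 - 5040
= 2656080

2656080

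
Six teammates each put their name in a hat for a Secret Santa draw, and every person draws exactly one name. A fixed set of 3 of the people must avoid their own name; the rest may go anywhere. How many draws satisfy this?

426

Inclusion-exclusion on the 3 forbidden self-matches:
Σ_{j=0}^{3} (-1)^j C(3,j)(6-j)!
= C(3,0)·6! - C(3,1)·5! + C(3,2)·4! - C(3,3)·3!
= 720 - 360 + 72 - 6
= 426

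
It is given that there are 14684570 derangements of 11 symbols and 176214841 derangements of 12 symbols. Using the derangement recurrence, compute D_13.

D_13 = (13-1)·(D_12 + D_11) = 12·(176214841 + 14684570) = 12·190899411 = 2290792932.

2290792932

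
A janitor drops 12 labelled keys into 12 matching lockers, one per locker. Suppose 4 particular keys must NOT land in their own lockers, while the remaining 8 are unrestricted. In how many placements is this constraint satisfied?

Let A_j be the event that the j-th constrained one is fixed. By inclusion-exclusion over the 4 events:
Σ_{j=0}^{4} (-1)^j C(4,j)(12-j)!
= C(4,0)·12! - C(4,1)·11! + C(4,2)·10! - C(4,3)·9! + C(4,4)·8!
= 479001600 - 159667200 + 21772800 - 1451520 + 40320
= 339696000

339696000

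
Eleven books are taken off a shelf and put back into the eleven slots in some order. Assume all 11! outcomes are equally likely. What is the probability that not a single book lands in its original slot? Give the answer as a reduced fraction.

Favorable outcomes: !11 = 14684570.
Total outcomes: 11! = 39916800.
Probability = 14684570/39916800 = 1468457/3991680.

1468457/3991680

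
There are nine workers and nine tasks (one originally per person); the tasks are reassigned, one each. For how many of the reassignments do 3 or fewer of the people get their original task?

355997

Sum C(9,i)·!(9-i) for i = 0..3:
  i=0: C(9,0)·!9 = 1·133496 = 133496
  i=1: C(9,1)·!8 = 9·14833 = 133497
  i=2: C(9,2)·!7 = 36·1854 = 66744
  i=3: C(9,3)·!6 = 84·265 = 22260
Total = 355997.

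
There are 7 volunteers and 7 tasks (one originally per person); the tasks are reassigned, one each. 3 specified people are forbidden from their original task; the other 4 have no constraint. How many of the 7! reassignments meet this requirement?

3216

Let A_j be the event that the j-th constrained one is fixed. By inclusion-exclusion over the 3 events:
Σ_{j=0}^{3} (-1)^j C(3,j)(7-j)!
= C(3,0)·7! - C(3,1)·6! + C(3,2)·5! - C(3,3)·4!
= 5040 - 2160 + 360 - 24
= 3216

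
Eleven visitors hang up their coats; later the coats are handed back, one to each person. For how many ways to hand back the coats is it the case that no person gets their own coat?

14684570

Recurrence: !11 = 10·(!10 + !9).
!11 = 10·(1334961 + 133496) = 10·1468457 = 14684570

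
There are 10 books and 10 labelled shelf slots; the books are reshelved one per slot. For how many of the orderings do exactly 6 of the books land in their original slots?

1890

Pick the 6 fixed positions: C(10,6) = 210 ways.
The remaining 4 must be deranged: !4 = 9.
Total: 210 × 9 = 1890.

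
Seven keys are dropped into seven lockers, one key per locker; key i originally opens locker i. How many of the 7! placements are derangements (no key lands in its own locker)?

The number of derangements of 7 is !7 = Σ_{k=0}^{7} (-1)^k·7!/k!
= 7! - 7!/1! + 7!/2! - 7!/3! + 7!/4! - 7!/5! + 7!/6! - 7!/7!
= 5040 - 5040 + 2520 - 840 + 210 - 42 + 7 - 1
= 1854

1854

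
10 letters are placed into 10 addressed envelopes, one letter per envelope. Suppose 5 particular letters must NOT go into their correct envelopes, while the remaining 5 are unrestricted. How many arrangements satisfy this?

Let A_j be the event that the j-th constrained one is fixed. By inclusion-exclusion over the 5 events:
Σ_{j=0}^{5} (-1)^j C(5,j)(10-j)!
= C(5,0)·10! - C(5,1)·9! + C(5,2)·8! - C(5,3)·7! + C(5,4)·6! - C(5,5)·5!
= 3628800 - 1814400 + 403200 - 50400 + 3600 - 120
= 2170680

2170680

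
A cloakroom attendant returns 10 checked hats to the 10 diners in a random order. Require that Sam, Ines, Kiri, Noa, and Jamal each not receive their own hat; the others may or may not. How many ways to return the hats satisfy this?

Let A_j be the event that the j-th constrained one is fixed. By inclusion-exclusion over the 5 events:
Σ_{j=0}^{5} (-1)^j C(5,j)(10-j)!
= C(5,0)·10! - C(5,1)·9! + C(5,2)·8! - C(5,3)·7! + C(5,4)·6! - C(5,5)·5!
= 3628800 - 1814400 + 403200 - 50400 + 3600 - 120
= 2170680

2170680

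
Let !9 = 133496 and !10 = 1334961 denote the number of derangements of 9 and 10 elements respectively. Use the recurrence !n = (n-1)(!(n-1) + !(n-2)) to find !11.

14684570

!11 = (11-1)·(!10 + !9) = 10·(1334961 + 133496) = 10·1468457 = 14684570.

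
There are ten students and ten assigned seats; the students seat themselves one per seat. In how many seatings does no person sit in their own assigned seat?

Recurrence: !10 = 9·(!9 + !8).
!10 = 9·(133496 + 14833) = 9·148329 = 1334961

1334961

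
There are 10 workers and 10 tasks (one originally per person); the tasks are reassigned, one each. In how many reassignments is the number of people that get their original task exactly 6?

1890

Pick the 6 fixed positions: C(10,6) = 210 ways.
The remaining 4 must be deranged: !4 = 9.
Total: 210 × 9 = 1890.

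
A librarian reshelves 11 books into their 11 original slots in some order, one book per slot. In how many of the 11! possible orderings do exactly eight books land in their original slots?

330

Choose which 8 of the 11 are fixed: C(11,8) = 165.
The other 3 form a derangement: !3 = 2.
Total: 165 × 2 = 330.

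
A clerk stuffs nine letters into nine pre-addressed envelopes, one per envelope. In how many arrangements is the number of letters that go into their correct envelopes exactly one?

Pick the single fixed position: C(9,1) = 9 ways.
The remaining 8 must be deranged: !8 = 14833.
Total: 9 × 14833 = 133497.

133497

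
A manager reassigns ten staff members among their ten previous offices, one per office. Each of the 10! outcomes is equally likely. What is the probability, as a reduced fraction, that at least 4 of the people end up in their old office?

34457/1814400

Favorable outcomes: Σ_{i≥4} C(10,i)·!(10-i) = 210·265 + 252·44 + 210·9 + 120·2 + 45·1 + 10·0 + 1·1 = 68914.
Total outcomes: 10! = 3628800.
Probability = 68914/3628800 = 34457/1814400.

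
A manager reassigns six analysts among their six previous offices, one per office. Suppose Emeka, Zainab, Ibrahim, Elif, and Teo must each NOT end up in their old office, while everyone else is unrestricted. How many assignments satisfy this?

309

Let A_j be the event that the j-th constrained one is fixed. By inclusion-exclusion over the 5 events:
Σ_{j=0}^{5} (-1)^j C(5,j)(6-j)!
= C(5,0)·6! - C(5,1)·5! + C(5,2)·4! - C(5,3)·3! + C(5,4)·2! - C(5,5)·1!
= 720 - 600 + 240 - 60 + 10 - 1
= 309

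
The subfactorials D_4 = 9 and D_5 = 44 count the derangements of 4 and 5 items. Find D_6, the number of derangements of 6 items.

265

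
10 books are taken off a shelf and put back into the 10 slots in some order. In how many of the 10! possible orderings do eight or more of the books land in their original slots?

# with exactly i fixed is C(10,i)·!(10-i); sum over i=8..10:
  i=8: C(10,8)·!2 = 45·1 = 45
  i=9: C(10,9)·!1 = 10·0 = 0
  i=10: C(10,10)·!0 = 1·1 = 1
Total = 46.

46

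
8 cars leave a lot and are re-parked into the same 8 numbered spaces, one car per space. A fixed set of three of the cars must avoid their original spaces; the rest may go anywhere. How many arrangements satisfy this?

Let A_j be the event that the j-th constrained one is fixed. By inclusion-exclusion over the 3 events:
Σ_{j=0}^{3} (-1)^j C(3,j)(8-j)!
= C(3,0)·8! - C(3,1)·7! + C(3,2)·6! - C(3,3)·5!
= 40320 - 15120 + 2160 - 120
= 27240

27240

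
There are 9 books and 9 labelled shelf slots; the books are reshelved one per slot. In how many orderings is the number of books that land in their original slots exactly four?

5544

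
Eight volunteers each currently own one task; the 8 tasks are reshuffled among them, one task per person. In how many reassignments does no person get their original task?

14833

The number of derangements of 8 is !8 = Σ_{k=0}^{8} (-1)^k·8!/k!
= 8! - 8!/1! + 8!/2! - 8!/3! + 8!/4! - 8!/5! + 8!/6! - 8!/7! + 8!/8!
= 40320 - 40320 + 20160 - 6720 + 1680 - 336 + 56 - 8 + 1
= 14833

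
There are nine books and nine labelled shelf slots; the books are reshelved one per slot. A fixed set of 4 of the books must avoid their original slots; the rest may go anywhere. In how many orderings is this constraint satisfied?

229080

Let A_j be the event that the j-th constrained one is fixed. By inclusion-exclusion over the 4 events:
Σ_{j=0}^{4} (-1)^j C(4,j)(9-j)!
= C(4,0)·9! - C(4,1)·8! + C(4,2)·7! - C(4,3)·6! + C(4,4)·5!
= 362880 - 161280 + 30240 - 2880 + 120
= 229080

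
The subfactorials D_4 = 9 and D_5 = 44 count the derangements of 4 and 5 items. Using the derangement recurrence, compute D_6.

265

D_6 = (6-1)·(D_5 + D_4) = 5·(44 + 9) = 5·53 = 265.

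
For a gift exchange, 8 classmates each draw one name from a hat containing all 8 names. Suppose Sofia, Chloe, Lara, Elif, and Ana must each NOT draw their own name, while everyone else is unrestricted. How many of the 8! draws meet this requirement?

21234

Inclusion-exclusion on the 5 forbidden self-matches:
Σ_{j=0}^{5} (-1)^j C(5,j)(8-j)!
= C(5,0)·8! - C(5,1)·7! + C(5,2)·6! - C(5,3)·5! + C(5,4)·4! - C(5,5)·3!
= 40320 - 25200 + 7200 - 1200 + 120 - 6
= 21234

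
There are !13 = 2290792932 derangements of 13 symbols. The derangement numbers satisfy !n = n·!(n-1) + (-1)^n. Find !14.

32071101049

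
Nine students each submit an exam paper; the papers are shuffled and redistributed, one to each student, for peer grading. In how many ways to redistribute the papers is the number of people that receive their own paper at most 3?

# with exactly i fixed is C(9,i)·!(9-i); sum over i=0..3:
  i=0: C(9,0)·!9 = 1·133496 = 133496
  i=1: C(9,1)·!8 = 9·14833 = 133497
  i=2: C(9,2)·!7 = 36·1854 = 66744
  i=3: C(9,3)·!6 = 84·265 = 22260
Total = 355997.

355997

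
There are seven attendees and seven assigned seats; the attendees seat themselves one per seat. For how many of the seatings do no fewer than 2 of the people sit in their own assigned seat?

Sum C(7,i)·!(7-i) for i = 2..7:
  i=2: C(7,2)·!5 = 21·44 = 924
  i=3: C(7,3)·!4 = 35·9 = 315
  i=4: C(7,4)·!3 = 35·2 = 70
  i=5: C(7,5)·!2 = 21·1 = 21
  i=6: C(7,6)·!1 = 7·0 = 0
  i=7: C(7,7)·!0 = 1·1 = 1
Total = 1331.

1331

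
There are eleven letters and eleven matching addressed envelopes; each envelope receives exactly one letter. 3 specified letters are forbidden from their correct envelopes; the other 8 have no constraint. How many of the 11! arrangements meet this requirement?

Inclusion-exclusion on the 3 forbidden self-matches:
Σ_{j=0}^{3} (-1)^j C(3,j)(11-j)!
= C(3,0)·11! - C(3,1)·10! + C(3,2)·9! - C(3,3)·8!
= 39916800 - 10886400 + 1088640 - 40320
= 30078720

30078720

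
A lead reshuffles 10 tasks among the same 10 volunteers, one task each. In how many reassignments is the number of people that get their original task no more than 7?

# with exactly i fixed is C(10,i)·!(10-i); sum over i=0..7:
  i=0: C(10,0)·!10 = 1·1334961 = 1334961
  i=1: C(10,1)·!9 = 10·133496 = 1334960
  i=2: C(10,2)·!8 = 45·14833 = 667485
  i=3: C(10,3)·!7 = 120·1854 = 222480
  i=4: C(10,4)·!6 = 210·265 = 55650
  i=5: C(10,5)·!5 = 252·44 = 11088
  i=6: C(10,6)·!4 = 210·9 = 1890
  i=7: C(10,7)·!3 = 120·2 = 240
Total = 3628754.

3628754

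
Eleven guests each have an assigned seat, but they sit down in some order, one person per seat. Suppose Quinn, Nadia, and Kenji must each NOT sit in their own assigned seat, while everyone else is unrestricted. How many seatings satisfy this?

Inclusion-exclusion on the 3 forbidden self-matches:
Σ_{j=0}^{3} (-1)^j C(3,j)(11-j)!
= C(3,0)·11! - C(3,1)·10! + C(3,2)·9! - C(3,3)·8!
= 39916800 - 10886400 + 1088640 - 40320
= 30078720

30078720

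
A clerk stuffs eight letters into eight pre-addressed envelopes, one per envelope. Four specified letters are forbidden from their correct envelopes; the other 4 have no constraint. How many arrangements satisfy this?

24024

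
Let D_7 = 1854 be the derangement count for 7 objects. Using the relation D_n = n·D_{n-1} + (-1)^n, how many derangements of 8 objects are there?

14833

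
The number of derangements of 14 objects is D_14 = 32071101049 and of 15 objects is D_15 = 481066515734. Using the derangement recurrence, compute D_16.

D_16 = (16-1)·(D_15 + D_14) = 15·(481066515734 + 32071101049) = 15·513137616783 = 7697064251745.

7697064251745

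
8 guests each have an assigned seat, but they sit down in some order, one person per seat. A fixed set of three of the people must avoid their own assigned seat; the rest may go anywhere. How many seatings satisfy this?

27240

Let A_j be the event that the j-th constrained one is fixed. By inclusion-exclusion over the 3 events:
Σ_{j=0}^{3} (-1)^j C(3,j)(8-j)!
= C(3,0)·8! - C(3,1)·7! + C(3,2)·6! - C(3,3)·5!
= 40320 - 15120 + 2160 - 120
= 27240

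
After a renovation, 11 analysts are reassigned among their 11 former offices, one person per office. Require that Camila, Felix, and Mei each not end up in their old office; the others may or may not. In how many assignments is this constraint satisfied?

Inclusion-exclusion on the 3 forbidden self-matches:
Σ_{j=0}^{3} (-1)^j C(3,j)(11-j)!
= C(3,0)·11! - C(3,1)·10! + C(3,2)·9! - C(3,3)·8!
= 39916800 - 10886400 + 1088640 - 40320
= 30078720

30078720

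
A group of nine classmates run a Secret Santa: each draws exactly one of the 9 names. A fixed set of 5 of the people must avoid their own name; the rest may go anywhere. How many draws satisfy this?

205056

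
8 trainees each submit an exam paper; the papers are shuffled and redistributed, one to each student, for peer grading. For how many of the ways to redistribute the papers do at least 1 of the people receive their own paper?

25487

# with exactly i fixed is C(8,i)·!(8-i); sum over i=1..8:
  i=1: C(8,1)·!7 = 8·1854 = 14832
  i=2: C(8,2)·!6 = 28·265 = 7420
  i=3: C(8,3)·!5 = 56·44 = 2464
  i=4: C(8,4)·!4 = 70·9 = 630
  i=5: C(8,5)·!3 = 56·2 = 112
  i=6: C(8,6)·!2 = 28·1 = 28
  i=7: C(8,7)·!1 = 8·0 = 0
  i=8: C(8,8)·!0 = 1·1 = 1
Total = 25487.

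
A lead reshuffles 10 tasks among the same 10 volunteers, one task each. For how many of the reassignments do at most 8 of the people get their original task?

3628799

Sum C(10,i)·!(10-i) for i = 0..8:
  i=0: C(10,0)·!10 = 1·1334961 = 1334961
  i=1: C(10,1)·!9 = 10·133496 = 1334960
  i=2: C(10,2)·!8 = 45·14833 = 667485
  i=3: C(10,3)·!7 = 120·1854 = 222480
  i=4: C(10,4)·!6 = 210·265 = 55650
  i=5: C(10,5)·!5 = 252·44 = 11088
  i=6: C(10,6)·!4 = 210·9 = 1890
  i=7: C(10,7)·!3 = 120·2 = 240
  i=8: C(10,8)·!2 = 45·1 = 45
Total = 3628799.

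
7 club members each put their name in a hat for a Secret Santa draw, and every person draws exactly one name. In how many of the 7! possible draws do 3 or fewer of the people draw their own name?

Sum C(7,i)·!(7-i) for i = 0..3:
  i=0: C(7,0)·!7 = 1·1854 = 1854
  i=1: C(7,1)·!6 = 7·265 = 1855
  i=2: C(7,2)·!5 = 21·44 = 924
  i=3: C(7,3)·!4 = 35·9 = 315
Total = 4948.

4948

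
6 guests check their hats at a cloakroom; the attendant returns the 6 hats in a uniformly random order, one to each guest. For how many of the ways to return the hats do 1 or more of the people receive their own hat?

455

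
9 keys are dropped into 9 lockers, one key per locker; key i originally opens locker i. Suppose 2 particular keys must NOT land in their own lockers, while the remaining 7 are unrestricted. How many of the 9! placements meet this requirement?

287280

Let A_j be the event that the j-th constrained one is fixed. By inclusion-exclusion over the 2 events:
Σ_{j=0}^{2} (-1)^j C(2,j)(9-j)!
= C(2,0)·9! - C(2,1)·8! + C(2,2)·7!
= 362880 - 80640 + 5040
= 287280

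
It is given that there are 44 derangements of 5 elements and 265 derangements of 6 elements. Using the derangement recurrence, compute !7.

1854

!7 = (7-1)·(!6 + !5) = 6·(265 + 44) = 6·309 = 1854.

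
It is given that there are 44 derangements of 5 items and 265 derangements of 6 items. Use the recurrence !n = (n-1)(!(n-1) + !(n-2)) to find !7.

1854

!7 = (7-1)·(!6 + !5) = 6·(265 + 44) = 6·309 = 1854.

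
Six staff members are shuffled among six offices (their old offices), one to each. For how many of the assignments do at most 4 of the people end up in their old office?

Sum C(6,i)·!(6-i) for i = 0..4:
  i=0: C(6,0)·!6 = 1·265 = 265
  i=1: C(6,1)·!5 = 6·44 = 264
  i=2: C(6,2)·!4 = 15·9 = 135
  i=3: C(6,3)·!3 = 20·2 = 40
  i=4: C(6,4)·!2 = 15·1 = 15
Total = 719.

719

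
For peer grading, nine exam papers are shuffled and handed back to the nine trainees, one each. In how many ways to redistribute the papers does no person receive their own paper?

133496

By inclusion-exclusion, !9 = Σ (-1)^k · 9!/k! for k=0..9
= 9! - 9!/1! + 9!/2! - 9!/3! + 9!/4! - 9!/5! + 9!/6! - 9!/7! + 9!/8! - 9!/9!
= 362880 - 362880 + 181440 - 60480 + 15120 - 3024 + 504 - 72 + 9 - 1
= 133496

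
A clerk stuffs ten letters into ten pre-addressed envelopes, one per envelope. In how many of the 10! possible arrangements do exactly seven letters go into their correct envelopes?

240

Choose which 7 of the 10 are fixed: C(10,7) = 120.
The remaining 3 must be deranged: !3 = 2.
Total: 120 × 2 = 240.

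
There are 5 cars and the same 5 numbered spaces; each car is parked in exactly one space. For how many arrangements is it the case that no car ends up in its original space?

Recurrence: !5 = 5·!4 + (-1)^5.
!5 = 5·9 - 1 = 44

44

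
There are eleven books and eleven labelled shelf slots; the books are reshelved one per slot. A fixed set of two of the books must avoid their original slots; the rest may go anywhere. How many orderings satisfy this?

33022080

Inclusion-exclusion on the 2 forbidden self-matches:
Σ_{j=0}^{2} (-1)^j C(2,j)(11-j)!
= C(2,0)·11! - C(2,1)·10! + C(2,2)·9!
= 39916800 - 7257600 + 362880
= 33022080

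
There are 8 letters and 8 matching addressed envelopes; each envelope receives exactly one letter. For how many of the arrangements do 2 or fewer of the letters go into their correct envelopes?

37085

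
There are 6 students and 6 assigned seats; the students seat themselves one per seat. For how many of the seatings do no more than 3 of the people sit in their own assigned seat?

704

# with exactly i fixed is C(6,i)·!(6-i); sum over i=0..3:
  i=0: C(6,0)·!6 = 1·265 = 265
  i=1: C(6,1)·!5 = 6·44 = 264
  i=2: C(6,2)·!4 = 15·9 = 135
  i=3: C(6,3)·!3 = 20·2 = 40
Total = 704.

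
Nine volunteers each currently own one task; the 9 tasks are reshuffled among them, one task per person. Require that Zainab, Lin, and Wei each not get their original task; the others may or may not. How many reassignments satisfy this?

256320

Inclusion-exclusion on the 3 forbidden self-matches:
Σ_{j=0}^{3} (-1)^j C(3,j)(9-j)!
= C(3,0)·9! - C(3,1)·8! + C(3,2)·7! - C(3,3)·6!
= 362880 - 120960 + 15120 - 720
= 256320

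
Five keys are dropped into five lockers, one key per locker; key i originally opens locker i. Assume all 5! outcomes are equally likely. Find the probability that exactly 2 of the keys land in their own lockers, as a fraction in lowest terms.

Favorable outcomes: C(5,2)·!3 = 10·2 = 20.
Total outcomes: 5! = 120.
Probability = 20/120 = 1/6.

1/6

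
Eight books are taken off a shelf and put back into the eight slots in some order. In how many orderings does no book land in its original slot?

14833

The subfactorial !8 = [8!/e] (nearest integer).
8! = 40320, and 40320/e ≈ 14832.90, so !8 = 14833.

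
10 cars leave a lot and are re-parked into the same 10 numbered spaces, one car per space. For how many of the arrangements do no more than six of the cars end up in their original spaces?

Sum C(10,i)·!(10-i) for i = 0..6:
  i=0: C(10,0)·!10 = 1·1334961 = 1334961
  i=1: C(10,1)·!9 = 10·133496 = 1334960
  i=2: C(10,2)·!8 = 45·14833 = 667485
  i=3: C(10,3)·!7 = 120·1854 = 222480
  i=4: C(10,4)·!6 = 210·265 = 55650
  i=5: C(10,5)·!5 = 252·44 = 11088
  i=6: C(10,6)·!4 = 210·9 = 1890
Total = 3628514.

3628514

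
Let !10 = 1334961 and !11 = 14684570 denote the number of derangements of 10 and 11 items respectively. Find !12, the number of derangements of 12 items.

!12 = (12-1)·(!11 + !10) = 11·(14684570 + 1334961) = 11·16019531 = 176214841.

176214841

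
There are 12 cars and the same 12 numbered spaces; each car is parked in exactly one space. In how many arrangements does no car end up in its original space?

Recurrence: !12 = 11·(!11 + !10).
!12 = 11·(14684570 + 1334961) = 11·16019531 = 176214841

176214841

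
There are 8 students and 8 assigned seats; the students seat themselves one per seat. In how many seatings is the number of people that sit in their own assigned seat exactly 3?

2464

Pick the 3 fixed positions: C(8,3) = 56 ways.
The remaining 5 must be deranged: !5 = 44.
Total: 56 × 44 = 2464.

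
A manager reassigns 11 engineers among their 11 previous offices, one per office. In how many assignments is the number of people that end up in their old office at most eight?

39916744

Sum C(11,i)·!(11-i) for i = 0..8:
  i=0: C(11,0)·!11 = 1·14684570 = 14684570
  i=1: C(11,1)·!10 = 11·1334961 = 14684571
  i=2: C(11,2)·!9 = 55·133496 = 7342280
  i=3: C(11,3)·!8 = 165·14833 = 2447445
  i=4: C(11,4)·!7 = 330·1854 = 611820
  i=5: C(11,5)·!6 = 462·265 = 122430
  i=6: C(11,6)·!5 = 462·44 = 20328
  i=7: C(11,7)·!4 = 330·9 = 2970
  i=8: C(11,8)·!3 = 165·2 = 330
Total = 39916744.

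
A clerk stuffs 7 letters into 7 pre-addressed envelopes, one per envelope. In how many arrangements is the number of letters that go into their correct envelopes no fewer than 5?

# with exactly i fixed is C(7,i)·!(7-i); sum over i=5..7:
  i=5: C(7,5)·!2 = 21·1 = 21
  i=6: C(7,6)·!1 = 7·0 = 0
  i=7: C(7,7)·!0 = 1·1 = 1
Total = 22.

22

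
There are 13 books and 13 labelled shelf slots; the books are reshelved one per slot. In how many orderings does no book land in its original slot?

!13 is the nearest integer to 13!/e.
13! = 6227020800, and 6227020800/e ≈ 2290792932.07, so !13 = 2290792932.

2290792932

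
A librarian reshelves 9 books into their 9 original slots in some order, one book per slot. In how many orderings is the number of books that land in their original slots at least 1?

229384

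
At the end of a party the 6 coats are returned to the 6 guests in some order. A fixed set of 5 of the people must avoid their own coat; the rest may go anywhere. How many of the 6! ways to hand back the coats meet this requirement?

Let A_j be the event that the j-th constrained one is fixed. By inclusion-exclusion over the 5 events:
Σ_{j=0}^{5} (-1)^j C(5,j)(6-j)!
= C(5,0)·6! - C(5,1)·5! + C(5,2)·4! - C(5,3)·3! + C(5,4)·2! - C(5,5)·1!
= 720 - 600 + 240 - 60 + 10 - 1
= 309

309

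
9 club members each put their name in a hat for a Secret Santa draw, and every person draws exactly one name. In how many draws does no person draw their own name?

133496

By inclusion-exclusion, !9 = Σ (-1)^k · 9!/k! for k=0..9
= 9! - 9!/1! + 9!/2! - 9!/3! + 9!/4! - 9!/5! + 9!/6! - 9!/7! + 9!/8! - 9!/9!
= 362880 - 362880 + 181440 - 60480 + 15120 - 3024 + 504 - 72 + 9 - 1
= 133496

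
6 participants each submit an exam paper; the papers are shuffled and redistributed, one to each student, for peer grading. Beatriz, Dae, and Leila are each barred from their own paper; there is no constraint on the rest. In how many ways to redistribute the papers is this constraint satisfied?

426

Let A_j be the event that the j-th constrained one is fixed. By inclusion-exclusion over the 3 events:
Σ_{j=0}^{3} (-1)^j C(3,j)(6-j)!
= C(3,0)·6! - C(3,1)·5! + C(3,2)·4! - C(3,3)·3!
= 720 - 360 + 72 - 6
= 426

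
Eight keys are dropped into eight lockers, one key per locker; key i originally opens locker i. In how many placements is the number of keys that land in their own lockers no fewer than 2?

10655

Sum C(8,i)·!(8-i) for i = 2..8:
  i=2: C(8,2)·!6 = 28·265 = 7420
  i=3: C(8,3)·!5 = 56·44 = 2464
  i=4: C(8,4)·!4 = 70·9 = 630
  i=5: C(8,5)·!3 = 56·2 = 112
  i=6: C(8,6)·!2 = 28·1 = 28
  i=7: C(8,7)·!1 = 8·0 = 0
  i=8: C(8,8)·!0 = 1·1 = 1
Total = 10655.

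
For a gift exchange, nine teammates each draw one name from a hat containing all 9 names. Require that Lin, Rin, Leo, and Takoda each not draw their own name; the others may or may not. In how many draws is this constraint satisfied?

229080

Let A_j be the event that the j-th constrained one is fixed. By inclusion-exclusion over the 4 events:
Σ_{j=0}^{4} (-1)^j C(4,j)(9-j)!
= C(4,0)·9! - C(4,1)·8! + C(4,2)·7! - C(4,3)·6! + C(4,4)·5!
= 362880 - 161280 + 30240 - 2880 + 120
= 229080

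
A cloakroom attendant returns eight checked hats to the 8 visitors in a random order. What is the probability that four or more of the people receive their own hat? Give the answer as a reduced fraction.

257/13440

Favorable outcomes: Σ_{i≥4} C(8,i)·!(8-i) = 70·9 + 56·2 + 28·1 + 8·0 + 1·1 = 771.
Total outcomes: 8! = 40320.
Probability = 771/40320 = 257/13440.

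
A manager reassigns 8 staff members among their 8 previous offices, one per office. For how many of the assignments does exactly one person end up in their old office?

Pick the single fixed position: C(8,1) = 8 ways.
The remaining 7 must be deranged: !7 = 1854.
Total: 8 × 1854 = 14832.

14832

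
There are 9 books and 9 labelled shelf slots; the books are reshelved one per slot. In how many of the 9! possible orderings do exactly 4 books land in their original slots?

Pick the 4 fixed positions: C(9,4) = 126 ways.
The remaining 5 must be deranged: !5 = 44.
Total: 126 × 44 = 5544.

5544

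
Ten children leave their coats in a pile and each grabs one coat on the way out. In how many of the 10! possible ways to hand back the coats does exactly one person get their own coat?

1334960

Pick the single fixed position: C(10,1) = 10 ways.
The remaining 9 must be deranged: !9 = 133496.
Total: 10 × 133496 = 1334960.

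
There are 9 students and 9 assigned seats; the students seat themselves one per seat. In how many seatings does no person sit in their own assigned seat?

133496

Recurrence: !9 = 9·!8 + (-1)^9.
!9 = 9·14833 - 1 = 133496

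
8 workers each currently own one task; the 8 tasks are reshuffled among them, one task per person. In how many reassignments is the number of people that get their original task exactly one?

Pick the single fixed position: C(8,1) = 8 ways.
The other 7 form a derangement: !7 = 1854.
Total: 8 × 1854 = 14832.

14832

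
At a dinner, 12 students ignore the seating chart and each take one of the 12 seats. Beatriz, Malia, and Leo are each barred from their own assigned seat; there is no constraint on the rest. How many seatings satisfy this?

Inclusion-exclusion on the 3 forbidden self-matches:
Σ_{j=0}^{3} (-1)^j C(3,j)(12-j)!
= C(3,0)·12! - C(3,1)·11! + C(3,2)·10! - C(3,3)·9!
= 479001600 - 119750400 + 10886400 - 362880
= 369774720

369774720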